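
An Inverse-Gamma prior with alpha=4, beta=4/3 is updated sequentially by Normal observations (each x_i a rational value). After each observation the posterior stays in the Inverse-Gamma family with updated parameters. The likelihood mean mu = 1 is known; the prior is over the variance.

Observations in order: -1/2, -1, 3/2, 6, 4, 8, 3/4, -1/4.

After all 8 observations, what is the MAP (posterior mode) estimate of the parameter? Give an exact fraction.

2251/432

obs 1: x=-1/2 → posterior Inverse-Gamma(9/2, 59/24)
obs 2: x=-1 → posterior Inverse-Gamma(5, 107/24)
obs 3: x=3/2 → posterior Inverse-Gamma(11/2, 55/12)
obs 4: x=6 → posterior Inverse-Gamma(6, 205/12)
obs 5: x=4 → posterior Inverse-Gamma(13/2, 259/12)
obs 6: x=8 → posterior Inverse-Gamma(7, 553/12)
obs 7: x=3/4 → posterior Inverse-Gamma(15/2, 4427/96)
obs 8: x=-1/4 → posterior Inverse-Gamma(8, 2251/48)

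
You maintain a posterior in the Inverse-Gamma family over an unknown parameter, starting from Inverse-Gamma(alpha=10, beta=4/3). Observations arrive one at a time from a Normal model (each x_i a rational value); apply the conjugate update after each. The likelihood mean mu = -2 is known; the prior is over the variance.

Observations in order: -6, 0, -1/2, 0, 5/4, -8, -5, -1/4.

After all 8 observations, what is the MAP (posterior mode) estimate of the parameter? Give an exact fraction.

2101/720

obs 1: x=-6 → posterior Inverse-Gamma(21/2, 28/3)
obs 2: x=0 → posterior Inverse-Gamma(11, 34/3)
obs 3: x=-1/2 → posterior Inverse-Gamma(23/2, 299/24)
obs 4: x=0 → posterior Inverse-Gamma(12, 347/24)
obs 5: x=5/4 → posterior Inverse-Gamma(25/2, 1895/96)
obs 6: x=-8 → posterior Inverse-Gamma(13, 3623/96)
obs 7: x=-5 → posterior Inverse-Gamma(27/2, 4055/96)
obs 8: x=-1/4 → posterior Inverse-Gamma(14, 2101/48)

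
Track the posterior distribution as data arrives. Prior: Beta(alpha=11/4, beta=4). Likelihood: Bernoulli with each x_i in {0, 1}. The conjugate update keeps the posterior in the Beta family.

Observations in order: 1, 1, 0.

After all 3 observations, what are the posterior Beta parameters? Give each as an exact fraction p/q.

obs 1: x=1 → posterior Beta(15/4, 4)
obs 2: x=1 → posterior Beta(19/4, 4)
obs 3: x=0 → posterior Beta(19/4, 5)

alpha=19/4, beta=5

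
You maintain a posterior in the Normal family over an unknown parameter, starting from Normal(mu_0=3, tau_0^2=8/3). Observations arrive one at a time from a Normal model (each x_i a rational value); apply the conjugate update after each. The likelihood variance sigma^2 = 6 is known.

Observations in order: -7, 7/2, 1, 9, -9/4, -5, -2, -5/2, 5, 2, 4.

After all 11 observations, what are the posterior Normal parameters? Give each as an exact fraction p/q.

obs 1: x=-7 → posterior Normal(-1/13, 24/13)
obs 2: x=7/2 → posterior Normal(13/17, 24/17)
obs 3: x=1 → posterior Normal(17/21, 8/7)
obs 4: x=9 → posterior Normal(53/25, 24/25)
obs 5: x=-9/4 → posterior Normal(44/29, 24/29)
obs 6: x=-5 → posterior Normal(8/11, 8/11)
obs 7: x=-2 → posterior Normal(16/37, 24/37)
obs 8: x=-5/2 → posterior Normal(6/41, 24/41)
obs 9: x=5 → posterior Normal(26/45, 8/15)
obs 10: x=2 → posterior Normal(34/49, 24/49)
obs 11: x=4 → posterior Normal(50/53, 24/53)

mu_0=50/53, tau_0^2=24/53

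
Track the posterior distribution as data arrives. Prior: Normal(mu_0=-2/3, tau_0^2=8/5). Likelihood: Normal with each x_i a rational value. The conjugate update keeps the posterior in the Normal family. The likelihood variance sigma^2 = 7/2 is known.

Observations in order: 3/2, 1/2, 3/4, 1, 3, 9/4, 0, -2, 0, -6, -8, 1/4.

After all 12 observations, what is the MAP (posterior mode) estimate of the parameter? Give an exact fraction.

obs 1: x=3/2 → posterior Normal(2/153, 56/51)
obs 2: x=1/2 → posterior Normal(26/201, 56/67)
obs 3: x=3/4 → posterior Normal(62/249, 56/83)
obs 4: x=1 → posterior Normal(10/27, 56/99)
obs 5: x=3 → posterior Normal(254/345, 56/115)
obs 6: x=9/4 → posterior Normal(362/393, 56/131)
obs 7: x=0 → posterior Normal(362/441, 8/21)
obs 8: x=-2 → posterior Normal(266/489, 56/163)
obs 9: x=0 → posterior Normal(266/537, 56/179)
obs 10: x=-6 → posterior Normal(-22/585, 56/195)
obs 11: x=-8 → posterior Normal(-406/633, 56/211)
obs 12: x=1/4 → posterior Normal(-394/681, 56/227)

-394/681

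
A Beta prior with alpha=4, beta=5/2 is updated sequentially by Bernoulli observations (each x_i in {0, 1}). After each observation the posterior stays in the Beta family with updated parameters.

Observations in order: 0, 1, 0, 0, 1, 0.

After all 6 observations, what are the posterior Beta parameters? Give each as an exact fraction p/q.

obs 1: x=0 → posterior Beta(4, 7/2)
obs 2: x=1 → posterior Beta(5, 7/2)
obs 3: x=0 → posterior Beta(5, 9/2)
obs 4: x=0 → posterior Beta(5, 11/2)
obs 5: x=1 → posterior Beta(6, 11/2)
obs 6: x=0 → posterior Beta(6, 13/2)

alpha=6, beta=13/2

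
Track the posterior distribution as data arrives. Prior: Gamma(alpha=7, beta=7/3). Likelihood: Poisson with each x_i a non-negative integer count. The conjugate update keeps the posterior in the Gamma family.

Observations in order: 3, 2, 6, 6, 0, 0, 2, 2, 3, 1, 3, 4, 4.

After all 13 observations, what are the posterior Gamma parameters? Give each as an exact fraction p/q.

obs 1: x=3 → posterior Gamma(10, 10/3)
obs 2: x=2 → posterior Gamma(12, 13/3)
obs 3: x=6 → posterior Gamma(18, 16/3)
obs 4: x=6 → posterior Gamma(24, 19/3)
obs 5: x=0 → posterior Gamma(24, 22/3)
obs 6: x=0 → posterior Gamma(24, 25/3)
obs 7: x=2 → posterior Gamma(26, 28/3)
obs 8: x=2 → posterior Gamma(28, 31/3)
obs 9: x=3 → posterior Gamma(31, 34/3)
obs 10: x=1 → posterior Gamma(32, 37/3)
obs 11: x=3 → posterior Gamma(35, 40/3)
obs 12: x=4 → posterior Gamma(39, 43/3)
obs 13: x=4 → posterior Gamma(43, 46/3)

alpha=43, beta=46/3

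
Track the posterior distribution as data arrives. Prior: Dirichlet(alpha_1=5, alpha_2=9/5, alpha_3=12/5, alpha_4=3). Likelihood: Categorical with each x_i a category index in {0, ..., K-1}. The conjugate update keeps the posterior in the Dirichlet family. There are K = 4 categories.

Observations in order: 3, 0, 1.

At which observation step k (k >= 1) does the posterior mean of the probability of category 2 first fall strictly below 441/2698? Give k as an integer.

obs 1: x=3 → posterior Dirichlet(5, 9/5, 12/5, 4)
obs 2: x=0 → posterior Dirichlet(6, 9/5, 12/5, 4)
obs 3: x=1 → posterior Dirichlet(6, 14/5, 12/5, 4)

k = 3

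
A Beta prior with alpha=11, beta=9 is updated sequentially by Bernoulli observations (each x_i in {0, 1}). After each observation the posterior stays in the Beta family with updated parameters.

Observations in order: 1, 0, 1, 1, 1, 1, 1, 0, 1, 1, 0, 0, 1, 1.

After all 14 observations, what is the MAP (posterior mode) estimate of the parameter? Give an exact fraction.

obs 1: x=1 → posterior Beta(12, 9)
obs 2: x=0 → posterior Beta(12, 10)
obs 3: x=1 → posterior Beta(13, 10)
obs 4: x=1 → posterior Beta(14, 10)
obs 5: x=1 → posterior Beta(15, 10)
obs 6: x=1 → posterior Beta(16, 10)
obs 7: x=1 → posterior Beta(17, 10)
obs 8: x=0 → posterior Beta(17, 11)
obs 9: x=1 → posterior Beta(18, 11)
obs 10: x=1 → posterior Beta(19, 11)
obs 11: x=0 → posterior Beta(19, 12)
obs 12: x=0 → posterior Beta(19, 13)
obs 13: x=1 → posterior Beta(20, 13)
obs 14: x=1 → posterior Beta(21, 13)

5/8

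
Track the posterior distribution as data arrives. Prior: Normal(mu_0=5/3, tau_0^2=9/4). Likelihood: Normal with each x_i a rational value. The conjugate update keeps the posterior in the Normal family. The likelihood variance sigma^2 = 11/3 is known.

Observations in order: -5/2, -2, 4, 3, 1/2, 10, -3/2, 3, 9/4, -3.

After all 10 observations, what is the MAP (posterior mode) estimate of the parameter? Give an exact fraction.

obs 1: x=-5/2 → posterior Normal(35/426, 99/71)
obs 2: x=-2 → posterior Normal(-289/588, 99/98)
obs 3: x=4 → posterior Normal(359/750, 99/125)
obs 4: x=3 → posterior Normal(845/912, 99/152)
obs 5: x=1/2 → posterior Normal(463/537, 99/179)
obs 6: x=10 → posterior Normal(1273/618, 99/206)
obs 7: x=-3/2 → posterior Normal(2303/1398, 99/233)
obs 8: x=3 → posterior Normal(2789/1560, 99/260)
obs 9: x=9/4 → posterior Normal(901/492, 99/287)
obs 10: x=-3 → posterior Normal(5335/3768, 99/314)

5335/3768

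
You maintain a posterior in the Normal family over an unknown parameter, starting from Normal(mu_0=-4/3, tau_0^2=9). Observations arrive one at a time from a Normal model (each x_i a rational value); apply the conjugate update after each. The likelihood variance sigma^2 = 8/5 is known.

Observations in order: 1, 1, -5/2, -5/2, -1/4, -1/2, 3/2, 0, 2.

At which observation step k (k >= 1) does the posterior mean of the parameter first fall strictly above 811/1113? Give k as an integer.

obs 1: x=1 → posterior Normal(103/159, 72/53)
obs 2: x=1 → posterior Normal(17/21, 36/49)
obs 3: x=-5/2 → posterior Normal(-199/858, 72/143)
obs 4: x=-5/2 → posterior Normal(-437/564, 18/47)
obs 5: x=-1/4 → posterior Normal(-1883/2796, 72/233)
obs 6: x=-1/2 → posterior Normal(-2153/3336, 36/139)
obs 7: x=3/2 → posterior Normal(-79/228, 72/323)
obs 8: x=0 → posterior Normal(-1343/4416, 9/46)
obs 9: x=2 → posterior Normal(-263/4956, 72/413)

k = 2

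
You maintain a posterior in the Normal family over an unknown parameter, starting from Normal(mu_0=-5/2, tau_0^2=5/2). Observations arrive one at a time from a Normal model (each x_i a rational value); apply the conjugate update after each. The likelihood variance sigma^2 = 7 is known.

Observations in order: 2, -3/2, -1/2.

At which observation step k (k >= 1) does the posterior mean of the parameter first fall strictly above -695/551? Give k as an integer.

obs 1: x=2 → posterior Normal(-25/19, 35/19)
obs 2: x=-3/2 → posterior Normal(-65/48, 35/24)
obs 3: x=-1/2 → posterior Normal(-35/29, 35/29)

k = 3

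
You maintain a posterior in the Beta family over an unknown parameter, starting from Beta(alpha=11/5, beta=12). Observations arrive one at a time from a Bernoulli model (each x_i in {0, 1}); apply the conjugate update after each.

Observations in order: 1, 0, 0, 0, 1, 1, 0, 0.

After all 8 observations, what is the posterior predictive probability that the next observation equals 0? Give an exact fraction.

obs 1: x=1 → posterior Beta(16/5, 12)
obs 2: x=0 → posterior Beta(16/5, 13)
obs 3: x=0 → posterior Beta(16/5, 14)
obs 4: x=0 → posterior Beta(16/5, 15)
obs 5: x=1 → posterior Beta(21/5, 15)
obs 6: x=1 → posterior Beta(26/5, 15)
obs 7: x=0 → posterior Beta(26/5, 16)
obs 8: x=0 → posterior Beta(26/5, 17)

85/111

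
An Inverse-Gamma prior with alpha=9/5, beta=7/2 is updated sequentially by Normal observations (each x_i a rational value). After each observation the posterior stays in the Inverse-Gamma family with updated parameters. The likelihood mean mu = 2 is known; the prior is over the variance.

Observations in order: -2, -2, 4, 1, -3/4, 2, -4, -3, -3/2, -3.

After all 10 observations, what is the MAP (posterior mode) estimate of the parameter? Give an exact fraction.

obs 1: x=-2 → posterior Inverse-Gamma(23/10, 23/2)
obs 2: x=-2 → posterior Inverse-Gamma(14/5, 39/2)
obs 3: x=4 → posterior Inverse-Gamma(33/10, 43/2)
obs 4: x=1 → posterior Inverse-Gamma(19/5, 22)
obs 5: x=-3/4 → posterior Inverse-Gamma(43/10, 825/32)
obs 6: x=2 → posterior Inverse-Gamma(24/5, 825/32)
obs 7: x=-4 → posterior Inverse-Gamma(53/10, 1401/32)
obs 8: x=-3 → posterior Inverse-Gamma(29/5, 1801/32)
obs 9: x=-3/2 → posterior Inverse-Gamma(63/10, 1997/32)
obs 10: x=-3 → posterior Inverse-Gamma(34/5, 2397/32)

3995/416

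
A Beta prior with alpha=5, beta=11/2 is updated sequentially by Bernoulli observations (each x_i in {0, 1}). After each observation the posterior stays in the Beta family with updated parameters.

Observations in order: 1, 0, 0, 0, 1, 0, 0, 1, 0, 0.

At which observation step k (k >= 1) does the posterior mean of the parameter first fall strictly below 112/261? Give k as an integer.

obs 1: x=1 → posterior Beta(6, 11/2)
obs 2: x=0 → posterior Beta(6, 13/2)
obs 3: x=0 → posterior Beta(6, 15/2)
obs 4: x=0 → posterior Beta(6, 17/2)
obs 5: x=1 → posterior Beta(7, 17/2)
obs 6: x=0 → posterior Beta(7, 19/2)
obs 7: x=0 → posterior Beta(7, 21/2)
obs 8: x=1 → posterior Beta(8, 21/2)
obs 9: x=0 → posterior Beta(8, 23/2)
obs 10: x=0 → posterior Beta(8, 25/2)

k = 4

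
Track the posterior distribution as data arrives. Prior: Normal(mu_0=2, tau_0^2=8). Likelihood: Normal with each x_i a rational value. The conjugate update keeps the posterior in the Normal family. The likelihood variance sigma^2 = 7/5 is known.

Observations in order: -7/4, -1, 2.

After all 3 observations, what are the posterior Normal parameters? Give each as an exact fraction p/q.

mu_0=-16/127, tau_0^2=56/127

obs 1: x=-7/4 → posterior Normal(-56/47, 56/47)
obs 2: x=-1 → posterior Normal(-32/29, 56/87)
obs 3: x=2 → posterior Normal(-16/127, 56/127)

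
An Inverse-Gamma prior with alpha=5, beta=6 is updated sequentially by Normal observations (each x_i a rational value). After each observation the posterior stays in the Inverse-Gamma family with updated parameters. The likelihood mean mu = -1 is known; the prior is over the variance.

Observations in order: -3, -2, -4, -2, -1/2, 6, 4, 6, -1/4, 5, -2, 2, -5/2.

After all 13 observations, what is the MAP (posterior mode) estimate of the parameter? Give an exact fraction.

637/80

obs 1: x=-3 → posterior Inverse-Gamma(11/2, 8)
obs 2: x=-2 → posterior Inverse-Gamma(6, 17/2)
obs 3: x=-4 → posterior Inverse-Gamma(13/2, 13)
obs 4: x=-2 → posterior Inverse-Gamma(7, 27/2)
obs 5: x=-1/2 → posterior Inverse-Gamma(15/2, 109/8)
obs 6: x=6 → posterior Inverse-Gamma(8, 305/8)
obs 7: x=4 → posterior Inverse-Gamma(17/2, 405/8)
obs 8: x=6 → posterior Inverse-Gamma(9, 601/8)
obs 9: x=-1/4 → posterior Inverse-Gamma(19/2, 2413/32)
obs 10: x=5 → posterior Inverse-Gamma(10, 2989/32)
obs 11: x=-2 → posterior Inverse-Gamma(21/2, 3005/32)
obs 12: x=2 → posterior Inverse-Gamma(11, 3149/32)
obs 13: x=-5/2 → posterior Inverse-Gamma(23/2, 3185/32)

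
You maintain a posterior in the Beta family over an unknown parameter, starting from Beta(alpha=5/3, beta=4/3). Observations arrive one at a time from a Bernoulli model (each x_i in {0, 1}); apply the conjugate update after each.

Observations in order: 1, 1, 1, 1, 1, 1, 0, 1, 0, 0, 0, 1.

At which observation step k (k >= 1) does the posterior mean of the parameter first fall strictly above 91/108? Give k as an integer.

obs 1: x=1 → posterior Beta(8/3, 4/3)
obs 2: x=1 → posterior Beta(11/3, 4/3)
obs 3: x=1 → posterior Beta(14/3, 4/3)
obs 4: x=1 → posterior Beta(17/3, 4/3)
obs 5: x=1 → posterior Beta(20/3, 4/3)
obs 6: x=1 → posterior Beta(23/3, 4/3)
obs 7: x=0 → posterior Beta(23/3, 7/3)
obs 8: x=1 → posterior Beta(26/3, 7/3)
obs 9: x=0 → posterior Beta(26/3, 10/3)
obs 10: x=0 → posterior Beta(26/3, 13/3)
obs 11: x=0 → posterior Beta(26/3, 16/3)
obs 12: x=1 → posterior Beta(29/3, 16/3)

k = 6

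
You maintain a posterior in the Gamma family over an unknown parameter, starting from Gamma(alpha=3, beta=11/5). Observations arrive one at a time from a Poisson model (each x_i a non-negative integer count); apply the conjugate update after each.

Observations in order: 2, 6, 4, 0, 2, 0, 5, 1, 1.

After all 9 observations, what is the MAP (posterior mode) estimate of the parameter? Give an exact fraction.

obs 1: x=2 → posterior Gamma(5, 16/5)
obs 2: x=6 → posterior Gamma(11, 21/5)
obs 3: x=4 → posterior Gamma(15, 26/5)
obs 4: x=0 → posterior Gamma(15, 31/5)
obs 5: x=2 → posterior Gamma(17, 36/5)
obs 6: x=0 → posterior Gamma(17, 41/5)
obs 7: x=5 → posterior Gamma(22, 46/5)
obs 8: x=1 → posterior Gamma(23, 51/5)
obs 9: x=1 → posterior Gamma(24, 56/5)

115/56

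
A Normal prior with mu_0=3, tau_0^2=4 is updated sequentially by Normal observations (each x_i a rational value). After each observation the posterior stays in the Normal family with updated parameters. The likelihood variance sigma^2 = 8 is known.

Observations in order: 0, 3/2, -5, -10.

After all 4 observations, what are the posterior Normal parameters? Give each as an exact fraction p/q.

mu_0=-5/4, tau_0^2=4/3

obs 1: x=0 → posterior Normal(2, 8/3)
obs 2: x=3/2 → posterior Normal(15/8, 2)
obs 3: x=-5 → posterior Normal(1/2, 8/5)
obs 4: x=-10 → posterior Normal(-5/4, 4/3)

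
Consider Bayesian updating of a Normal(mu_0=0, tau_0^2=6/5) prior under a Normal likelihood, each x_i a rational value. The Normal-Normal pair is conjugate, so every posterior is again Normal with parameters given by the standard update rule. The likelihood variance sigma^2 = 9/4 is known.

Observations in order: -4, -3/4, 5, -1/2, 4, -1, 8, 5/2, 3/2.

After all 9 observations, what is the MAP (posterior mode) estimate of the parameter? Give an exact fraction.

obs 1: x=-4 → posterior Normal(-32/23, 18/23)
obs 2: x=-3/4 → posterior Normal(-38/31, 18/31)
obs 3: x=5 → posterior Normal(2/39, 6/13)
obs 4: x=-1/2 → posterior Normal(-2/47, 18/47)
obs 5: x=4 → posterior Normal(6/11, 18/55)
obs 6: x=-1 → posterior Normal(22/63, 2/7)
obs 7: x=8 → posterior Normal(86/71, 18/71)
obs 8: x=5/2 → posterior Normal(106/79, 18/79)
obs 9: x=3/2 → posterior Normal(118/87, 6/29)

118/87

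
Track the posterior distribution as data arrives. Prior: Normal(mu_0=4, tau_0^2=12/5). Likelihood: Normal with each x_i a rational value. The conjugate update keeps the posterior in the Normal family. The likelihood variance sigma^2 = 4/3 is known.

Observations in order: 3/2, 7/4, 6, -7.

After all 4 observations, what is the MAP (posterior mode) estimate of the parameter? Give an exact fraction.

161/164

obs 1: x=3/2 → posterior Normal(67/28, 6/7)
obs 2: x=7/4 → posterior Normal(197/92, 12/23)
obs 3: x=6 → posterior Normal(413/128, 3/8)
obs 4: x=-7 → posterior Normal(161/164, 12/41)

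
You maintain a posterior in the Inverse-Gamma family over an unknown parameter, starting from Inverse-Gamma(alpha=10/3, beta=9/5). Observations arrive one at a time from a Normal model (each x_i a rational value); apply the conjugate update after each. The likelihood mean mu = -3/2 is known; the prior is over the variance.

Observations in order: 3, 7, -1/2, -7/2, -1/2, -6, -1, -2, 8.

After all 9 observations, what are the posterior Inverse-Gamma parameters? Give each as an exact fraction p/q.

alpha=47/6, beta=2131/20

obs 1: x=3 → posterior Inverse-Gamma(23/6, 477/40)
obs 2: x=7 → posterior Inverse-Gamma(13/3, 961/20)
obs 3: x=-1/2 → posterior Inverse-Gamma(29/6, 971/20)
obs 4: x=-7/2 → posterior Inverse-Gamma(16/3, 1011/20)
obs 5: x=-1/2 → posterior Inverse-Gamma(35/6, 1021/20)
obs 6: x=-6 → posterior Inverse-Gamma(19/3, 2447/40)
obs 7: x=-1 → posterior Inverse-Gamma(41/6, 613/10)
obs 8: x=-2 → posterior Inverse-Gamma(22/3, 2457/40)
obs 9: x=8 → posterior Inverse-Gamma(47/6, 2131/20)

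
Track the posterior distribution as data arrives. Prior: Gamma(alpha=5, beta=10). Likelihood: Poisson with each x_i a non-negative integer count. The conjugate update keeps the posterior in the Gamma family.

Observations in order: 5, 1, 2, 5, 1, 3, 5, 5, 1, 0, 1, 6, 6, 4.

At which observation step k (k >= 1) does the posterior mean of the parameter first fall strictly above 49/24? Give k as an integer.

k = 14

obs 1: x=5 → posterior Gamma(10, 11)
obs 2: x=1 → posterior Gamma(11, 12)
obs 3: x=2 → posterior Gamma(13, 13)
obs 4: x=5 → posterior Gamma(18, 14)
obs 5: x=1 → posterior Gamma(19, 15)
obs 6: x=3 → posterior Gamma(22, 16)
obs 7: x=5 → posterior Gamma(27, 17)
obs 8: x=5 → posterior Gamma(32, 18)
obs 9: x=1 → posterior Gamma(33, 19)
obs 10: x=0 → posterior Gamma(33, 20)
obs 11: x=1 → posterior Gamma(34, 21)
obs 12: x=6 → posterior Gamma(40, 22)
obs 13: x=6 → posterior Gamma(46, 23)
obs 14: x=4 → posterior Gamma(50, 24)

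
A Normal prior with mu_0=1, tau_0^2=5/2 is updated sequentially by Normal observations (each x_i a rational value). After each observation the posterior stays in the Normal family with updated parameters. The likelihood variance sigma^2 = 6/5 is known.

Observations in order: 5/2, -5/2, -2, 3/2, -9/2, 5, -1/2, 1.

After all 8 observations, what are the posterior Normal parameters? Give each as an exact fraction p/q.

obs 1: x=5/2 → posterior Normal(149/74, 30/37)
obs 2: x=-5/2 → posterior Normal(6/31, 15/31)
obs 3: x=-2 → posterior Normal(-38/87, 10/29)
obs 4: x=3/2 → posterior Normal(-1/224, 15/56)
obs 5: x=-9/2 → posterior Normal(-113/137, 30/137)
obs 6: x=5 → posterior Normal(2/27, 5/27)
obs 7: x=-1/2 → posterior Normal(-1/374, 30/187)
obs 8: x=1 → posterior Normal(49/424, 15/106)

mu_0=49/424, tau_0^2=15/106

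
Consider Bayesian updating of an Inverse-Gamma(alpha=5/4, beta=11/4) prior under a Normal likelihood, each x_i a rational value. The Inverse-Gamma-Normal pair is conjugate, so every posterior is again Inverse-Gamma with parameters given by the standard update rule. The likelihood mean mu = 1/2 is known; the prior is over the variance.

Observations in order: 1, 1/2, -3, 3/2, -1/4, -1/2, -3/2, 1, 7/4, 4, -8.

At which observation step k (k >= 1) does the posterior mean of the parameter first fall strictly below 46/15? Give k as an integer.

obs 1: x=1 → posterior Inverse-Gamma(7/4, 23/8)
obs 2: x=1/2 → posterior Inverse-Gamma(9/4, 23/8)
obs 3: x=-3 → posterior Inverse-Gamma(11/4, 9)
obs 4: x=3/2 → posterior Inverse-Gamma(13/4, 19/2)
obs 5: x=-1/4 → posterior Inverse-Gamma(15/4, 313/32)
obs 6: x=-1/2 → posterior Inverse-Gamma(17/4, 329/32)
obs 7: x=-3/2 → posterior Inverse-Gamma(19/4, 393/32)
obs 8: x=1 → posterior Inverse-Gamma(21/4, 397/32)
obs 9: x=7/4 → posterior Inverse-Gamma(23/4, 211/16)
obs 10: x=4 → posterior Inverse-Gamma(25/4, 309/16)
obs 11: x=-8 → posterior Inverse-Gamma(27/4, 887/16)

k = 2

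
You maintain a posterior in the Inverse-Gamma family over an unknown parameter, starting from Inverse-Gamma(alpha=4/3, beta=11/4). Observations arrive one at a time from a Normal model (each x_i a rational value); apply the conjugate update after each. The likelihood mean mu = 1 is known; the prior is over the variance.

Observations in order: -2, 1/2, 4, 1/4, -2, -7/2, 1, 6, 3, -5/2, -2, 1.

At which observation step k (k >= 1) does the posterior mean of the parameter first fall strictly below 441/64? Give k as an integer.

k = 2

obs 1: x=-2 → posterior Inverse-Gamma(11/6, 29/4)
obs 2: x=1/2 → posterior Inverse-Gamma(7/3, 59/8)
obs 3: x=4 → posterior Inverse-Gamma(17/6, 95/8)
obs 4: x=1/4 → posterior Inverse-Gamma(10/3, 389/32)
obs 5: x=-2 → posterior Inverse-Gamma(23/6, 533/32)
obs 6: x=-7/2 → posterior Inverse-Gamma(13/3, 857/32)
obs 7: x=1 → posterior Inverse-Gamma(29/6, 857/32)
obs 8: x=6 → posterior Inverse-Gamma(16/3, 1257/32)
obs 9: x=3 → posterior Inverse-Gamma(35/6, 1321/32)
obs 10: x=-5/2 → posterior Inverse-Gamma(19/3, 1517/32)
obs 11: x=-2 → posterior Inverse-Gamma(41/6, 1661/32)
obs 12: x=1 → posterior Inverse-Gamma(22/3, 1661/32)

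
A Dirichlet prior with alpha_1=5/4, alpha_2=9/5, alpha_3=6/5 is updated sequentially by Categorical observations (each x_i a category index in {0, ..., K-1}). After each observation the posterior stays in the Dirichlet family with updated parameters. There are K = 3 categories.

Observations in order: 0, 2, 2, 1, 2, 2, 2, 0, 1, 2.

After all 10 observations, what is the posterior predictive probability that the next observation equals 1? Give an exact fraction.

4/15

obs 1: x=0 → posterior Dirichlet(9/4, 9/5, 6/5)
obs 2: x=2 → posterior Dirichlet(9/4, 9/5, 11/5)
obs 3: x=2 → posterior Dirichlet(9/4, 9/5, 16/5)
obs 4: x=1 → posterior Dirichlet(9/4, 14/5, 16/5)
obs 5: x=2 → posterior Dirichlet(9/4, 14/5, 21/5)
obs 6: x=2 → posterior Dirichlet(9/4, 14/5, 26/5)
obs 7: x=2 → posterior Dirichlet(9/4, 14/5, 31/5)
obs 8: x=0 → posterior Dirichlet(13/4, 14/5, 31/5)
obs 9: x=1 → posterior Dirichlet(13/4, 19/5, 31/5)
obs 10: x=2 → posterior Dirichlet(13/4, 19/5, 36/5)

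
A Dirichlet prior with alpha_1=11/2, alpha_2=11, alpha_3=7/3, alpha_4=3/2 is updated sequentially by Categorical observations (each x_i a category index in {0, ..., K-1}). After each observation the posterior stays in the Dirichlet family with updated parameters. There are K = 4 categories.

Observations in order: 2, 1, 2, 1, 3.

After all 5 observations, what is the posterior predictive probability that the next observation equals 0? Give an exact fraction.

obs 1: x=2 → posterior Dirichlet(11/2, 11, 10/3, 3/2)
obs 2: x=1 → posterior Dirichlet(11/2, 12, 10/3, 3/2)
obs 3: x=2 → posterior Dirichlet(11/2, 12, 13/3, 3/2)
obs 4: x=1 → posterior Dirichlet(11/2, 13, 13/3, 3/2)
obs 5: x=3 → posterior Dirichlet(11/2, 13, 13/3, 5/2)

33/152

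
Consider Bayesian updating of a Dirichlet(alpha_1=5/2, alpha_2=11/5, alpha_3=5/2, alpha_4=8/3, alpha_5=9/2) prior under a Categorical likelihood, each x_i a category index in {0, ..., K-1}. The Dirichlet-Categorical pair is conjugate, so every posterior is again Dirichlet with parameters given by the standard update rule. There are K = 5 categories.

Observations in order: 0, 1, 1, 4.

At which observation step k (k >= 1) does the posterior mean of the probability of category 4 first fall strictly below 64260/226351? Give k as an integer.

obs 1: x=0 → posterior Dirichlet(7/2, 11/5, 5/2, 8/3, 9/2)
obs 2: x=1 → posterior Dirichlet(7/2, 16/5, 5/2, 8/3, 9/2)
obs 3: x=1 → posterior Dirichlet(7/2, 21/5, 5/2, 8/3, 9/2)
obs 4: x=4 → posterior Dirichlet(7/2, 21/5, 5/2, 8/3, 11/2)

k = 2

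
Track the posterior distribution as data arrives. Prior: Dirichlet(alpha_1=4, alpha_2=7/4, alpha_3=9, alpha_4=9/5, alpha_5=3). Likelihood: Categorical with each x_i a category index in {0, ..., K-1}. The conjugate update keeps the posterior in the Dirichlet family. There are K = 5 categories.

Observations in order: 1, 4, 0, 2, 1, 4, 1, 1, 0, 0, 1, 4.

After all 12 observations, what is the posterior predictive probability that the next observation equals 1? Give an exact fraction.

135/631

obs 1: x=1 → posterior Dirichlet(4, 11/4, 9, 9/5, 3)
obs 2: x=4 → posterior Dirichlet(4, 11/4, 9, 9/5, 4)
obs 3: x=0 → posterior Dirichlet(5, 11/4, 9, 9/5, 4)
obs 4: x=2 → posterior Dirichlet(5, 11/4, 10, 9/5, 4)
obs 5: x=1 → posterior Dirichlet(5, 15/4, 10, 9/5, 4)
obs 6: x=4 → posterior Dirichlet(5, 15/4, 10, 9/5, 5)
obs 7: x=1 → posterior Dirichlet(5, 19/4, 10, 9/5, 5)
obs 8: x=1 → posterior Dirichlet(5, 23/4, 10, 9/5, 5)
obs 9: x=0 → posterior Dirichlet(6, 23/4, 10, 9/5, 5)
obs 10: x=0 → posterior Dirichlet(7, 23/4, 10, 9/5, 5)
obs 11: x=1 → posterior Dirichlet(7, 27/4, 10, 9/5, 5)
obs 12: x=4 → posterior Dirichlet(7, 27/4, 10, 9/5, 6)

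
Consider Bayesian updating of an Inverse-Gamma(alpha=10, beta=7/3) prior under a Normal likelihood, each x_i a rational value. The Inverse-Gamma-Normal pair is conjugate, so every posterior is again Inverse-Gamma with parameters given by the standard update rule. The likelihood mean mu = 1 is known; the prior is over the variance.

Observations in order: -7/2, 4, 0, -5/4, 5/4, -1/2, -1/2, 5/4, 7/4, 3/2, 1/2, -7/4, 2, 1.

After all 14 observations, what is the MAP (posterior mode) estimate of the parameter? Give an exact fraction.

2603/1728

obs 1: x=-7/2 → posterior Inverse-Gamma(21/2, 299/24)
obs 2: x=4 → posterior Inverse-Gamma(11, 407/24)
obs 3: x=0 → posterior Inverse-Gamma(23/2, 419/24)
obs 4: x=-5/4 → posterior Inverse-Gamma(12, 1919/96)
obs 5: x=5/4 → posterior Inverse-Gamma(25/2, 961/48)
obs 6: x=-1/2 → posterior Inverse-Gamma(13, 1015/48)
obs 7: x=-1/2 → posterior Inverse-Gamma(27/2, 1069/48)
obs 8: x=5/4 → posterior Inverse-Gamma(14, 2141/96)
obs 9: x=7/4 → posterior Inverse-Gamma(29/2, 271/12)
obs 10: x=3/2 → posterior Inverse-Gamma(15, 545/24)
obs 11: x=1/2 → posterior Inverse-Gamma(31/2, 137/6)
obs 12: x=-7/4 → posterior Inverse-Gamma(16, 2555/96)
obs 13: x=2 → posterior Inverse-Gamma(33/2, 2603/96)
obs 14: x=1 → posterior Inverse-Gamma(17, 2603/96)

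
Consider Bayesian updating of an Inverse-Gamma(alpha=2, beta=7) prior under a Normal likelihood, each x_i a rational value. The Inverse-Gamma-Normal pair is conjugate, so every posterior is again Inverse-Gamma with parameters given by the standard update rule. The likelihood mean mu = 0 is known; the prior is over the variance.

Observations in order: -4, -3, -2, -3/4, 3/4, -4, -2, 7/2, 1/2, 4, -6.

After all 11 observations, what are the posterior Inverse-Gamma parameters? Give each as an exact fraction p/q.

obs 1: x=-4 → posterior Inverse-Gamma(5/2, 15)
obs 2: x=-3 → posterior Inverse-Gamma(3, 39/2)
obs 3: x=-2 → posterior Inverse-Gamma(7/2, 43/2)
obs 4: x=-3/4 → posterior Inverse-Gamma(4, 697/32)
obs 5: x=3/4 → posterior Inverse-Gamma(9/2, 353/16)
obs 6: x=-4 → posterior Inverse-Gamma(5, 481/16)
obs 7: x=-2 → posterior Inverse-Gamma(11/2, 513/16)
obs 8: x=7/2 → posterior Inverse-Gamma(6, 611/16)
obs 9: x=1/2 → posterior Inverse-Gamma(13/2, 613/16)
obs 10: x=4 → posterior Inverse-Gamma(7, 741/16)
obs 11: x=-6 → posterior Inverse-Gamma(15/2, 1029/16)

alpha=15/2, beta=1029/16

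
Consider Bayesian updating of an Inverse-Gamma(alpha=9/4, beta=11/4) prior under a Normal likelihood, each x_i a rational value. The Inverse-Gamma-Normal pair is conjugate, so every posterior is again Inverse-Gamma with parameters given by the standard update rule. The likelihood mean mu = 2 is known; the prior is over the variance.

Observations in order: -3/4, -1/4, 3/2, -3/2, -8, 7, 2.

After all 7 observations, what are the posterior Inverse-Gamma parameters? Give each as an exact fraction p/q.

alpha=23/4, beta=1245/16

obs 1: x=-3/4 → posterior Inverse-Gamma(11/4, 209/32)
obs 2: x=-1/4 → posterior Inverse-Gamma(13/4, 145/16)
obs 3: x=3/2 → posterior Inverse-Gamma(15/4, 147/16)
obs 4: x=-3/2 → posterior Inverse-Gamma(17/4, 245/16)
obs 5: x=-8 → posterior Inverse-Gamma(19/4, 1045/16)
obs 6: x=7 → posterior Inverse-Gamma(21/4, 1245/16)
obs 7: x=2 → posterior Inverse-Gamma(23/4, 1245/16)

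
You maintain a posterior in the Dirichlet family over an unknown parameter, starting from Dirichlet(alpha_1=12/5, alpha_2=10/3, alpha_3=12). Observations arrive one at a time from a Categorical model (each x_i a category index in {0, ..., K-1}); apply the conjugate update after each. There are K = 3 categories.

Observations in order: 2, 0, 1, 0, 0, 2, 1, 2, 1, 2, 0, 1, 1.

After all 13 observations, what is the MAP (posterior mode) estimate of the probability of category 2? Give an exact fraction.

225/416

obs 1: x=2 → posterior Dirichlet(12/5, 10/3, 13)
obs 2: x=0 → posterior Dirichlet(17/5, 10/3, 13)
obs 3: x=1 → posterior Dirichlet(17/5, 13/3, 13)
obs 4: x=0 → posterior Dirichlet(22/5, 13/3, 13)
obs 5: x=0 → posterior Dirichlet(27/5, 13/3, 13)
obs 6: x=2 → posterior Dirichlet(27/5, 13/3, 14)
obs 7: x=1 → posterior Dirichlet(27/5, 16/3, 14)
obs 8: x=2 → posterior Dirichlet(27/5, 16/3, 15)
obs 9: x=1 → posterior Dirichlet(27/5, 19/3, 15)
obs 10: x=2 → posterior Dirichlet(27/5, 19/3, 16)
obs 11: x=0 → posterior Dirichlet(32/5, 19/3, 16)
obs 12: x=1 → posterior Dirichlet(32/5, 22/3, 16)
obs 13: x=1 → posterior Dirichlet(32/5, 25/3, 16)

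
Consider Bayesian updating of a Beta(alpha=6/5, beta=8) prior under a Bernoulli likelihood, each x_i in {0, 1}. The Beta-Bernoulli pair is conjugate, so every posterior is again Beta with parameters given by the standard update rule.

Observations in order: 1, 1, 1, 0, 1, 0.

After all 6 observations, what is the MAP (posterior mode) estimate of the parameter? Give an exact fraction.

obs 1: x=1 → posterior Beta(11/5, 8)
obs 2: x=1 → posterior Beta(16/5, 8)
obs 3: x=1 → posterior Beta(21/5, 8)
obs 4: x=0 → posterior Beta(21/5, 9)
obs 5: x=1 → posterior Beta(26/5, 9)
obs 6: x=0 → posterior Beta(26/5, 10)

7/22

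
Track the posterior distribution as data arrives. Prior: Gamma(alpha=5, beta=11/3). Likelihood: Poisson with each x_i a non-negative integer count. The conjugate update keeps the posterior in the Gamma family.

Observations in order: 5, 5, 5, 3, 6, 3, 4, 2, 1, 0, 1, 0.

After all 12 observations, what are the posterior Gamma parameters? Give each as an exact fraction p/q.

alpha=40, beta=47/3

obs 1: x=5 → posterior Gamma(10, 14/3)
obs 2: x=5 → posterior Gamma(15, 17/3)
obs 3: x=5 → posterior Gamma(20, 20/3)
obs 4: x=3 → posterior Gamma(23, 23/3)
obs 5: x=6 → posterior Gamma(29, 26/3)
obs 6: x=3 → posterior Gamma(32, 29/3)
obs 7: x=4 → posterior Gamma(36, 32/3)
obs 8: x=2 → posterior Gamma(38, 35/3)
obs 9: x=1 → posterior Gamma(39, 38/3)
obs 10: x=0 → posterior Gamma(39, 41/3)
obs 11: x=1 → posterior Gamma(40, 44/3)
obs 12: x=0 → posterior Gamma(40, 47/3)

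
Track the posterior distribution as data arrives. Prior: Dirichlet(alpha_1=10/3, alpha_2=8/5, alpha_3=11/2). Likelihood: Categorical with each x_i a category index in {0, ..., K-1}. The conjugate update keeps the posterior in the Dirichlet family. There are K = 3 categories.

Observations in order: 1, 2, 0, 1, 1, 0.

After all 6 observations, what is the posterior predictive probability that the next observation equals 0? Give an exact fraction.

obs 1: x=1 → posterior Dirichlet(10/3, 13/5, 11/2)
obs 2: x=2 → posterior Dirichlet(10/3, 13/5, 13/2)
obs 3: x=0 → posterior Dirichlet(13/3, 13/5, 13/2)
obs 4: x=1 → posterior Dirichlet(13/3, 18/5, 13/2)
obs 5: x=1 → posterior Dirichlet(13/3, 23/5, 13/2)
obs 6: x=0 → posterior Dirichlet(16/3, 23/5, 13/2)

160/493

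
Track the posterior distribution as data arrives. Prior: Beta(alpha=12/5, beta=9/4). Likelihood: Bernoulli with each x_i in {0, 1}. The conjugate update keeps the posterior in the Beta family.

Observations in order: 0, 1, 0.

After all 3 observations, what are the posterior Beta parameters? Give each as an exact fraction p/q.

alpha=17/5, beta=17/4

obs 1: x=0 → posterior Beta(12/5, 13/4)
obs 2: x=1 → posterior Beta(17/5, 13/4)
obs 3: x=0 → posterior Beta(17/5, 17/4)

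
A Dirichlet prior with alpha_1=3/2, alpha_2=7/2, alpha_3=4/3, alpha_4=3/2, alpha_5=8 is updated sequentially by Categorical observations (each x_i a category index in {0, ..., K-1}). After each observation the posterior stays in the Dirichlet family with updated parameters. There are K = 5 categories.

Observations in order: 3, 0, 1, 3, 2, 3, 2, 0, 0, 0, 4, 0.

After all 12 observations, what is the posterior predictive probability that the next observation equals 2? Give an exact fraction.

20/167

obs 1: x=3 → posterior Dirichlet(3/2, 7/2, 4/3, 5/2, 8)
obs 2: x=0 → posterior Dirichlet(5/2, 7/2, 4/3, 5/2, 8)
obs 3: x=1 → posterior Dirichlet(5/2, 9/2, 4/3, 5/2, 8)
obs 4: x=3 → posterior Dirichlet(5/2, 9/2, 4/3, 7/2, 8)
obs 5: x=2 → posterior Dirichlet(5/2, 9/2, 7/3, 7/2, 8)
obs 6: x=3 → posterior Dirichlet(5/2, 9/2, 7/3, 9/2, 8)
obs 7: x=2 → posterior Dirichlet(5/2, 9/2, 10/3, 9/2, 8)
obs 8: x=0 → posterior Dirichlet(7/2, 9/2, 10/3, 9/2, 8)
obs 9: x=0 → posterior Dirichlet(9/2, 9/2, 10/3, 9/2, 8)
obs 10: x=0 → posterior Dirichlet(11/2, 9/2, 10/3, 9/2, 8)
obs 11: x=4 → posterior Dirichlet(11/2, 9/2, 10/3, 9/2, 9)
obs 12: x=0 → posterior Dirichlet(13/2, 9/2, 10/3, 9/2, 9)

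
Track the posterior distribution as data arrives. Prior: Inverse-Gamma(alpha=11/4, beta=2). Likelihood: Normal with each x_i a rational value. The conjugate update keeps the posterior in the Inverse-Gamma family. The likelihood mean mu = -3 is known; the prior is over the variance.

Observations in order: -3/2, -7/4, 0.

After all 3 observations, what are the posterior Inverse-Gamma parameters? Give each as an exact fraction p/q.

alpha=17/4, beta=269/32

obs 1: x=-3/2 → posterior Inverse-Gamma(13/4, 25/8)
obs 2: x=-7/4 → posterior Inverse-Gamma(15/4, 125/32)
obs 3: x=0 → posterior Inverse-Gamma(17/4, 269/32)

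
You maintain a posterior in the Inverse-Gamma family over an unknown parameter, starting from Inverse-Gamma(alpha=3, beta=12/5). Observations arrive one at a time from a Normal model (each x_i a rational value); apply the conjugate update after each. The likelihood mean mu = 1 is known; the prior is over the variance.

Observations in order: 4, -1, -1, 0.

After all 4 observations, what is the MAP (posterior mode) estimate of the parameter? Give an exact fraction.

obs 1: x=4 → posterior Inverse-Gamma(7/2, 69/10)
obs 2: x=-1 → posterior Inverse-Gamma(4, 89/10)
obs 3: x=-1 → posterior Inverse-Gamma(9/2, 109/10)
obs 4: x=0 → posterior Inverse-Gamma(5, 57/5)

19/10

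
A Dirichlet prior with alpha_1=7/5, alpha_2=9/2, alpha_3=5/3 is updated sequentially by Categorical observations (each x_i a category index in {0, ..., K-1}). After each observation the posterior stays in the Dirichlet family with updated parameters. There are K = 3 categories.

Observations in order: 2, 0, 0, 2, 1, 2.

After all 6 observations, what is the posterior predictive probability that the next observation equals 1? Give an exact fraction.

15/37

obs 1: x=2 → posterior Dirichlet(7/5, 9/2, 8/3)
obs 2: x=0 → posterior Dirichlet(12/5, 9/2, 8/3)
obs 3: x=0 → posterior Dirichlet(17/5, 9/2, 8/3)
obs 4: x=2 → posterior Dirichlet(17/5, 9/2, 11/3)
obs 5: x=1 → posterior Dirichlet(17/5, 11/2, 11/3)
obs 6: x=2 → posterior Dirichlet(17/5, 11/2, 14/3)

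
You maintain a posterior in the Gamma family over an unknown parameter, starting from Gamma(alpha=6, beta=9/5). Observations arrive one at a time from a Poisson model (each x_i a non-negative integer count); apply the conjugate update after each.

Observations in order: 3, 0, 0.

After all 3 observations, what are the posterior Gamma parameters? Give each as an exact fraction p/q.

alpha=9, beta=24/5

obs 1: x=3 → posterior Gamma(9, 14/5)
obs 2: x=0 → posterior Gamma(9, 19/5)
obs 3: x=0 → posterior Gamma(9, 24/5)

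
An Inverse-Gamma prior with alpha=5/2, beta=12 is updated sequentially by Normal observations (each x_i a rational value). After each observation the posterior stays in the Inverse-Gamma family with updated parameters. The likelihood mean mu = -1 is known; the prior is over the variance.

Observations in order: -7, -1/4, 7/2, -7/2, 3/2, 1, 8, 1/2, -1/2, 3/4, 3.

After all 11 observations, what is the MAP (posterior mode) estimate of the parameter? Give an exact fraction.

533/48

obs 1: x=-7 → posterior Inverse-Gamma(3, 30)
obs 2: x=-1/4 → posterior Inverse-Gamma(7/2, 969/32)
obs 3: x=7/2 → posterior Inverse-Gamma(4, 1293/32)
obs 4: x=-7/2 → posterior Inverse-Gamma(9/2, 1393/32)
obs 5: x=3/2 → posterior Inverse-Gamma(5, 1493/32)
obs 6: x=1 → posterior Inverse-Gamma(11/2, 1557/32)
obs 7: x=8 → posterior Inverse-Gamma(6, 2853/32)
obs 8: x=1/2 → posterior Inverse-Gamma(13/2, 2889/32)
obs 9: x=-1/2 → posterior Inverse-Gamma(7, 2893/32)
obs 10: x=3/4 → posterior Inverse-Gamma(15/2, 1471/16)
obs 11: x=3 → posterior Inverse-Gamma(8, 1599/16)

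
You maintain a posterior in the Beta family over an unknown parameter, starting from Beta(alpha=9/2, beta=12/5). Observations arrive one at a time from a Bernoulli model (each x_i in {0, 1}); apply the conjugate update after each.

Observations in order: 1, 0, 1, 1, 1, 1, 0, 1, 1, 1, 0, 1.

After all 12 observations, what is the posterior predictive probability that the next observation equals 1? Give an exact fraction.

obs 1: x=1 → posterior Beta(11/2, 12/5)
obs 2: x=0 → posterior Beta(11/2, 17/5)
obs 3: x=1 → posterior Beta(13/2, 17/5)
obs 4: x=1 → posterior Beta(15/2, 17/5)
obs 5: x=1 → posterior Beta(17/2, 17/5)
obs 6: x=1 → posterior Beta(19/2, 17/5)
obs 7: x=0 → posterior Beta(19/2, 22/5)
obs 8: x=1 → posterior Beta(21/2, 22/5)
obs 9: x=1 → posterior Beta(23/2, 22/5)
obs 10: x=1 → posterior Beta(25/2, 22/5)
obs 11: x=0 → posterior Beta(25/2, 27/5)
obs 12: x=1 → posterior Beta(27/2, 27/5)

5/7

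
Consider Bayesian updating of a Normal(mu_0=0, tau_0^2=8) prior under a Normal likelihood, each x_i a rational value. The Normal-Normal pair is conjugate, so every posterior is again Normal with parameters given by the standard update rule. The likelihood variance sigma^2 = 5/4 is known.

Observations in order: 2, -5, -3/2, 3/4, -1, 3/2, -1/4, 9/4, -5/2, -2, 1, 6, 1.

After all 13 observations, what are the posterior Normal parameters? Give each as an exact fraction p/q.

mu_0=72/421, tau_0^2=40/421

obs 1: x=2 → posterior Normal(64/37, 40/37)
obs 2: x=-5 → posterior Normal(-32/23, 40/69)
obs 3: x=-3/2 → posterior Normal(-144/101, 40/101)
obs 4: x=3/4 → posterior Normal(-120/133, 40/133)
obs 5: x=-1 → posterior Normal(-152/165, 8/33)
obs 6: x=3/2 → posterior Normal(-104/197, 40/197)
obs 7: x=-1/4 → posterior Normal(-112/229, 40/229)
obs 8: x=9/4 → posterior Normal(-40/261, 40/261)
obs 9: x=-5/2 → posterior Normal(-120/293, 40/293)
obs 10: x=-2 → posterior Normal(-184/325, 8/65)
obs 11: x=1 → posterior Normal(-152/357, 40/357)
obs 12: x=6 → posterior Normal(40/389, 40/389)
obs 13: x=1 → posterior Normal(72/421, 40/421)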